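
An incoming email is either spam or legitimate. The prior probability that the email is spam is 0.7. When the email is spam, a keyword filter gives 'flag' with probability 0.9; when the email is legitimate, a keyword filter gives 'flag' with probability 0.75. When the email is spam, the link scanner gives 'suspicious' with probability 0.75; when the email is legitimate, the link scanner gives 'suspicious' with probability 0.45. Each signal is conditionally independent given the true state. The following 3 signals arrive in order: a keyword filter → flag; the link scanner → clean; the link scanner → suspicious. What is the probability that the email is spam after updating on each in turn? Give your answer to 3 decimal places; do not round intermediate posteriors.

0.680

After a keyword filter='flag': P(spam) = 0.9·0.7000 / (0.9·0.7000 + 0.75·0.3000) ≈ 0.7368
After the link scanner='clean': P(spam) = 0.25·0.7368 / (0.25·0.7368 + 0.55·0.2632) ≈ 0.5600
After the link scanner='suspicious': P(spam) = 0.75·0.5600 / (0.75·0.5600 + 0.45·0.4400) ≈ 0.6796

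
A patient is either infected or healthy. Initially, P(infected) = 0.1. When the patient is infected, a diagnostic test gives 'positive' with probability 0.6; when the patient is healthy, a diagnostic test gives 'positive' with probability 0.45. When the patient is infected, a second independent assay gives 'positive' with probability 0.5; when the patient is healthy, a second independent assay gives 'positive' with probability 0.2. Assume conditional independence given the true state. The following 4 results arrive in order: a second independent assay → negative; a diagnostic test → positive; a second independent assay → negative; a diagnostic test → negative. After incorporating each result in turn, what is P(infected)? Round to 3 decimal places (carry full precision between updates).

Apply Bayes' rule sequentially, carrying P(infected) forward.
After a second independent assay='negative': P(infected) = 0.5·0.1000 / (0.5·0.1000 + 0.8·0.9000) ≈ 0.0649
After a diagnostic test='positive': P(infected) = 0.6·0.0649 / (0.6·0.0649 + 0.45·0.9351) ≈ 0.0847
After a second independent assay='negative': P(infected) = 0.5·0.0847 / (0.5·0.0847 + 0.8·0.9153) ≈ 0.0547
After a diagnostic test='negative': P(infected) = 0.4·0.0547 / (0.4·0.0547 + 0.55·0.9453) ≈ 0.0404

0.040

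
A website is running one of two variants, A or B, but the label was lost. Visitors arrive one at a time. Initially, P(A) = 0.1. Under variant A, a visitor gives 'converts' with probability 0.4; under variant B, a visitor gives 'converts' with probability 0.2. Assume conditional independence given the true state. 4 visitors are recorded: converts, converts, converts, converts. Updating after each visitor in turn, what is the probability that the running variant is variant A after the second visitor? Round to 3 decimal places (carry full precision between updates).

After 'converts': P(A) = 0.4·0.1000 / (0.4·0.1000 + 0.2·0.9000) ≈ 0.1818
After 'converts': P(A) = 0.4·0.1818 / (0.4·0.1818 + 0.2·0.8182) ≈ 0.3077

0.308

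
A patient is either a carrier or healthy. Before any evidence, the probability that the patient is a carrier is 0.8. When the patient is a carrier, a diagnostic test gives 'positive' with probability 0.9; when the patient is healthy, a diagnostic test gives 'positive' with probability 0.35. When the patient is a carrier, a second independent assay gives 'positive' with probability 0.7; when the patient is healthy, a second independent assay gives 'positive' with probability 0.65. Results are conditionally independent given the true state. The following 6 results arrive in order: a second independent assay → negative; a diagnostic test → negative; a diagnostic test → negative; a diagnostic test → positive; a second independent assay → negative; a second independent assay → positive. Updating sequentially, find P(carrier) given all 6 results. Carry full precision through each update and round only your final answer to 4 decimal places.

0.1615

Each posterior becomes the prior for the next update.
After a second independent assay='negative': P(carrier) = 0.3·0.8000 / (0.3·0.8000 + 0.35·0.2000) ≈ 0.7742
After a diagnostic test='negative': P(carrier) = 0.1·0.7742 / (0.1·0.7742 + 0.65·0.2258) ≈ 0.3453
After a diagnostic test='negative': P(carrier) = 0.1·0.3453 / (0.1·0.3453 + 0.65·0.6547) ≈ 0.0751
After a diagnostic test='positive': P(carrier) = 0.9·0.0751 / (0.9·0.0751 + 0.35·0.9249) ≈ 0.1726
After a second independent assay='negative': P(carrier) = 0.3·0.1726 / (0.3·0.1726 + 0.35·0.8274) ≈ 0.1517
After a second independent assay='positive': P(carrier) = 0.7·0.1517 / (0.7·0.1517 + 0.65·0.8483) ≈ 0.1615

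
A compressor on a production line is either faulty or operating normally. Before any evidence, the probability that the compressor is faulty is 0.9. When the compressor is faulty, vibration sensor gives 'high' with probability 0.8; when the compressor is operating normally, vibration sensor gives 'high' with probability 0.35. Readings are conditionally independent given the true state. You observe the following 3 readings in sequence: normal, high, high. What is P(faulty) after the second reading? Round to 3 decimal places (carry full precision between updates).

Apply Bayes' rule sequentially, carrying P(faulty) forward.
After 'normal': P(faulty) = 0.2·0.9000 / (0.2·0.9000 + 0.65·0.1000) ≈ 0.7347
After 'high': P(faulty) = 0.8·0.7347 / (0.8·0.7347 + 0.35·0.2653) ≈ 0.8636

0.864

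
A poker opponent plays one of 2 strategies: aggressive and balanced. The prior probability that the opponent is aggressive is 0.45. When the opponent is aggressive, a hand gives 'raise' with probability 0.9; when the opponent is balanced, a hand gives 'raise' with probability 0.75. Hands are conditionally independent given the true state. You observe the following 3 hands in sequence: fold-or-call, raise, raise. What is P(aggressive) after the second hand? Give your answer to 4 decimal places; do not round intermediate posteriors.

Apply Bayes' rule sequentially, carrying P(aggressive) forward.
After 'fold-or-call': P(aggressive) = 0.1·0.4500 / (0.1·0.4500 + 0.25·0.5500) ≈ 0.2466
After 'raise': P(aggressive) = 0.9·0.2466 / (0.9·0.2466 + 0.75·0.7534) ≈ 0.2820

0.2820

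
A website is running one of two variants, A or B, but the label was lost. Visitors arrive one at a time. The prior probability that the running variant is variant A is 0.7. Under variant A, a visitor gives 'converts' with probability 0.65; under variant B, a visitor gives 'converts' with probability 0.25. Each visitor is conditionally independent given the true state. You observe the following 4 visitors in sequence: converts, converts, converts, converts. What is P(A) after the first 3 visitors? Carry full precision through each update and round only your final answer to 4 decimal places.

After 'converts': P(A) = 0.65·0.7000 / (0.65·0.7000 + 0.25·0.3000) ≈ 0.8585
After 'converts': P(A) = 0.65·0.8585 / (0.65·0.8585 + 0.25·0.1415) ≈ 0.9404
After 'converts': P(A) = 0.65·0.9404 / (0.65·0.9404 + 0.25·0.0596) ≈ 0.9762

0.9762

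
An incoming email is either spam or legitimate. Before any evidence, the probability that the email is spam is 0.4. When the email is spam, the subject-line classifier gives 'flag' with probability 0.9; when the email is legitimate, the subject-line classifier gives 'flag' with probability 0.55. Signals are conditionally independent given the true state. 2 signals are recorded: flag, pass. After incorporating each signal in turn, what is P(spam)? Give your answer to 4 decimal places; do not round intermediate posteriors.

After 'flag': P(spam) = 0.9·0.4000 / (0.9·0.4000 + 0.55·0.6000) ≈ 0.5217
After 'pass': P(spam) = 0.1·0.5217 / (0.1·0.5217 + 0.45·0.4783) ≈ 0.1951

0.1951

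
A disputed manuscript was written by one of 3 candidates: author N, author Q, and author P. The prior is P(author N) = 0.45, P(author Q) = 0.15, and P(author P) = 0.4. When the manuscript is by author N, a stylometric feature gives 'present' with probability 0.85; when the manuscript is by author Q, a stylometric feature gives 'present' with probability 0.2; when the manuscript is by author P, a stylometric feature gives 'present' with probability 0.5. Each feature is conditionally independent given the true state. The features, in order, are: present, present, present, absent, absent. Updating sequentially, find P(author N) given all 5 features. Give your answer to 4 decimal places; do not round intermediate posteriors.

After 'present': normaliser = 0.85·0.4500 + 0.2·0.1500 + 0.5·0.4000; P(author N) ≈ 0.6245, P(author Q) ≈ 0.0490, P(author P) ≈ 0.3265
After 'present': normaliser = 0.85·0.6245 + 0.2·0.0490 + 0.5·0.3265; P(author N) ≈ 0.7541, P(author Q) ≈ 0.0139, P(author P) ≈ 0.2320
After 'present': normaliser = 0.85·0.7541 + 0.2·0.0139 + 0.5·0.2320; P(author N) ≈ 0.8437, P(author Q) ≈ 0.0037, P(author P) ≈ 0.1526
After 'absent': normaliser = 0.15·0.8437 + 0.8·0.0037 + 0.5·0.1526; P(author N) ≈ 0.6149, P(author Q) ≈ 0.0142, P(author P) ≈ 0.3708
After 'absent': normaliser = 0.15·0.6149 + 0.8·0.0142 + 0.5·0.3708; P(author N) ≈ 0.3191, P(author Q) ≈ 0.0394, P(author P) ≈ 0.6415

0.3191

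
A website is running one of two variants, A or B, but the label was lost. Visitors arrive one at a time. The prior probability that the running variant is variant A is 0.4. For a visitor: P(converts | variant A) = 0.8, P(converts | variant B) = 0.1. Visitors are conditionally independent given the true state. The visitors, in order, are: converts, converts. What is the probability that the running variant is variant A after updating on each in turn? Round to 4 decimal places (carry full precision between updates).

0.9771

After 'converts': P(A) = 0.8·0.4000 / (0.8·0.4000 + 0.1·0.6000) ≈ 0.8421
After 'converts': P(A) = 0.8·0.8421 / (0.8·0.8421 + 0.1·0.1579) ≈ 0.9771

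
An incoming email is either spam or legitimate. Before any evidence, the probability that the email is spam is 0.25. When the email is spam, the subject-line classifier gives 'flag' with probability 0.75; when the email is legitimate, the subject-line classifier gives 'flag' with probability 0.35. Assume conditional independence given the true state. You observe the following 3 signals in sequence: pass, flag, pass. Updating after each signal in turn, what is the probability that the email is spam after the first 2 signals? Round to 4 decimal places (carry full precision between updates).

0.2155

Apply Bayes' rule sequentially, carrying P(spam) forward.
After 'pass': P(spam) = 0.25·0.2500 / (0.25·0.2500 + 0.65·0.7500) ≈ 0.1136
After 'flag': P(spam) = 0.75·0.1136 / (0.75·0.1136 + 0.35·0.8864) ≈ 0.2155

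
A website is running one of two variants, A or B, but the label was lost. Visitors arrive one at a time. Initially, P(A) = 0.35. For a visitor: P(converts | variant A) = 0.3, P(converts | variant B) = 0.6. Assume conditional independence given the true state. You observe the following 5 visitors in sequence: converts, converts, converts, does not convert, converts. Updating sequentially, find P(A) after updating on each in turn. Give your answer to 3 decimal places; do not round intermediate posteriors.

After 'converts': P(A) = 0.3·0.3500 / (0.3·0.3500 + 0.6·0.6500) ≈ 0.2121
After 'converts': P(A) = 0.3·0.2121 / (0.3·0.2121 + 0.6·0.7879) ≈ 0.1186
After 'converts': P(A) = 0.3·0.1186 / (0.3·0.1186 + 0.6·0.8814) ≈ 0.0631
After 'does not convert': P(A) = 0.7·0.0631 / (0.7·0.0631 + 0.4·0.9369) ≈ 0.1054
After 'converts': P(A) = 0.3·0.1054 / (0.3·0.1054 + 0.6·0.8946) ≈ 0.0556

0.056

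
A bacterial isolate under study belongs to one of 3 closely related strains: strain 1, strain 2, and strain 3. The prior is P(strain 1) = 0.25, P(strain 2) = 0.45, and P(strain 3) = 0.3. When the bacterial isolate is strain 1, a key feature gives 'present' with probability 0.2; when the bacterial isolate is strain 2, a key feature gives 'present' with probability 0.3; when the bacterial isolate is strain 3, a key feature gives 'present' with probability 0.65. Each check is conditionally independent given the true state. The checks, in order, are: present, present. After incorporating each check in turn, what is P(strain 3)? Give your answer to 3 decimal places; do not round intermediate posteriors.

0.715

Each posterior becomes the prior for the next update.
After 'present': normaliser = 0.2·0.2500 + 0.3·0.4500 + 0.65·0.3000; P(strain 1) ≈ 0.1316, P(strain 2) ≈ 0.3553, P(strain 3) ≈ 0.5132
After 'present': normaliser = 0.2·0.1316 + 0.3·0.3553 + 0.65·0.5132; P(strain 1) ≈ 0.0564, P(strain 2) ≈ 0.2285, P(strain 3) ≈ 0.7151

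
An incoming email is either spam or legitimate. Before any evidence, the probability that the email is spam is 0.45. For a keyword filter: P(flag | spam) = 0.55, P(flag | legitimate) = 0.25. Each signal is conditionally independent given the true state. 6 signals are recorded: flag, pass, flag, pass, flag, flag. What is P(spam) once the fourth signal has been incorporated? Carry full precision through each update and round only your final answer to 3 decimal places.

Each posterior becomes the prior for the next update.
After 'flag': P(spam) = 0.55·0.4500 / (0.55·0.4500 + 0.25·0.5500) ≈ 0.6429
After 'pass': P(spam) = 0.45·0.6429 / (0.45·0.6429 + 0.75·0.3571) ≈ 0.5192
After 'flag': P(spam) = 0.55·0.5192 / (0.55·0.5192 + 0.25·0.4808) ≈ 0.7038
After 'pass': P(spam) = 0.45·0.7038 / (0.45·0.7038 + 0.75·0.2962) ≈ 0.5877

0.588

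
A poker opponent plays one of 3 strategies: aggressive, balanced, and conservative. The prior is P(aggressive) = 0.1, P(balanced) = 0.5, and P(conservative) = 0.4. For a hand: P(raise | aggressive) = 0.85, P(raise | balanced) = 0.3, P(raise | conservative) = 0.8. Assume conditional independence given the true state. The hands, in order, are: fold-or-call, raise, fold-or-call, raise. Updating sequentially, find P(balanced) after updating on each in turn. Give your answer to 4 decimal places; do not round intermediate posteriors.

After 'fold-or-call': normaliser = 0.15·0.1000 + 0.7·0.5000 + 0.2·0.4000; P(aggressive) ≈ 0.0337, P(balanced) ≈ 0.7865, P(conservative) ≈ 0.1798
After 'raise': normaliser = 0.85·0.0337 + 0.3·0.7865 + 0.8·0.1798; P(aggressive) ≈ 0.0702, P(balanced) ≈ 0.5777, P(conservative) ≈ 0.3521
After 'fold-or-call': normaliser = 0.15·0.0702 + 0.7·0.5777 + 0.2·0.3521; P(aggressive) ≈ 0.0217, P(balanced) ≈ 0.8332, P(conservative) ≈ 0.1451
After 'raise': normaliser = 0.85·0.0217 + 0.3·0.8332 + 0.8·0.1451; P(aggressive) ≈ 0.0479, P(balanced) ≈ 0.6501, P(conservative) ≈ 0.3019

0.6501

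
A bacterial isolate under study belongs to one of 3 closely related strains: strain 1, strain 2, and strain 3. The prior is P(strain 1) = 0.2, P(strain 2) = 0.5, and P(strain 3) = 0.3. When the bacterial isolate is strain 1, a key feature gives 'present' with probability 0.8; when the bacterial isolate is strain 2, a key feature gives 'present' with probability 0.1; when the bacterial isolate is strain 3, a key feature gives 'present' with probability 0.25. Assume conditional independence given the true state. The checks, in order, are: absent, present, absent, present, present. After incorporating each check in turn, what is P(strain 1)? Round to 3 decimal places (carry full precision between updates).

0.574

Each posterior becomes the prior for the next update.
After 'absent': normaliser = 0.2·0.2000 + 0.9·0.5000 + 0.75·0.3000; P(strain 1) ≈ 0.0559, P(strain 2) ≈ 0.6294, P(strain 3) ≈ 0.3147
After 'present': normaliser = 0.8·0.0559 + 0.1·0.6294 + 0.25·0.3147; P(strain 1) ≈ 0.2402, P(strain 2) ≈ 0.3377, P(strain 3) ≈ 0.4221
After 'absent': normaliser = 0.2·0.2402 + 0.9·0.3377 + 0.75·0.4221; P(strain 1) ≈ 0.0718, P(strain 2) ≈ 0.4546, P(strain 3) ≈ 0.4736
After 'present': normaliser = 0.8·0.0718 + 0.1·0.4546 + 0.25·0.4736; P(strain 1) ≈ 0.2597, P(strain 2) ≈ 0.2054, P(strain 3) ≈ 0.5349
After 'present': normaliser = 0.8·0.2597 + 0.1·0.2054 + 0.25·0.5349; P(strain 1) ≈ 0.5739, P(strain 2) ≈ 0.0567, P(strain 3) ≈ 0.3694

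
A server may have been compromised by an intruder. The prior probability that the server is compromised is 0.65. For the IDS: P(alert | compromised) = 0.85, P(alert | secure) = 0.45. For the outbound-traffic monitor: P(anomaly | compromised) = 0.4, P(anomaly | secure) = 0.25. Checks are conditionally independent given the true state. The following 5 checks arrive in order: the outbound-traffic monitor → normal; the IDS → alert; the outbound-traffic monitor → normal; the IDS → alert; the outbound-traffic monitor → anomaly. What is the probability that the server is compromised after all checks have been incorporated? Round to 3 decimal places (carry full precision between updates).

After the outbound-traffic monitor='normal': P(compromised) = 0.6·0.6500 / (0.6·0.6500 + 0.75·0.3500) ≈ 0.5977
After the IDS='alert': P(compromised) = 0.85·0.5977 / (0.85·0.5977 + 0.45·0.4023) ≈ 0.7373
After the outbound-traffic monitor='normal': P(compromised) = 0.6·0.7373 / (0.6·0.7373 + 0.75·0.2627) ≈ 0.6918
After the IDS='alert': P(compromised) = 0.85·0.6918 / (0.85·0.6918 + 0.45·0.3082) ≈ 0.8092
After the outbound-traffic monitor='anomaly': P(compromised) = 0.4·0.8092 / (0.4·0.8092 + 0.25·0.1908) ≈ 0.8715

0.872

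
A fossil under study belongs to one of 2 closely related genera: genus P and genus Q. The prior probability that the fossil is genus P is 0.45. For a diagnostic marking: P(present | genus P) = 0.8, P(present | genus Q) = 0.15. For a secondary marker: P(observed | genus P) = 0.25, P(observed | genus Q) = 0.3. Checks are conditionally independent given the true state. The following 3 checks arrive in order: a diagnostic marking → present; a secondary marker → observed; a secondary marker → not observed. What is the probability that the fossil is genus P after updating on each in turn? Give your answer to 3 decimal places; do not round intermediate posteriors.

0.796

Apply Bayes' rule sequentially, carrying P(genus P) forward.
After a diagnostic marking='present': P(genus P) = 0.8·0.4500 / (0.8·0.4500 + 0.15·0.5500) ≈ 0.8136
After a secondary marker='observed': P(genus P) = 0.25·0.8136 / (0.25·0.8136 + 0.3·0.1864) ≈ 0.7843
After a secondary marker='not observed': P(genus P) = 0.75·0.7843 / (0.75·0.7843 + 0.7·0.2157) ≈ 0.7958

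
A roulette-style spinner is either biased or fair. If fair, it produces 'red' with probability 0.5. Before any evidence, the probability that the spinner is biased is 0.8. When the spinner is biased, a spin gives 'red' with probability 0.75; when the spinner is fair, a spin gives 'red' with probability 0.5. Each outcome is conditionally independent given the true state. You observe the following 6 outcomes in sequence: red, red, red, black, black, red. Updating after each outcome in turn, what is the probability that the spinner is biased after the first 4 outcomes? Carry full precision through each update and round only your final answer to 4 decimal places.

After 'red': P(biased) = 0.75·0.8000 / (0.75·0.8000 + 0.5·0.2000) ≈ 0.8571
After 'red': P(biased) = 0.75·0.8571 / (0.75·0.8571 + 0.5·0.1429) ≈ 0.9000
After 'red': P(biased) = 0.75·0.9000 / (0.75·0.9000 + 0.5·0.1000) ≈ 0.9310
After 'black': P(biased) = 0.25·0.9310 / (0.25·0.9310 + 0.5·0.0690) ≈ 0.8710

0.8710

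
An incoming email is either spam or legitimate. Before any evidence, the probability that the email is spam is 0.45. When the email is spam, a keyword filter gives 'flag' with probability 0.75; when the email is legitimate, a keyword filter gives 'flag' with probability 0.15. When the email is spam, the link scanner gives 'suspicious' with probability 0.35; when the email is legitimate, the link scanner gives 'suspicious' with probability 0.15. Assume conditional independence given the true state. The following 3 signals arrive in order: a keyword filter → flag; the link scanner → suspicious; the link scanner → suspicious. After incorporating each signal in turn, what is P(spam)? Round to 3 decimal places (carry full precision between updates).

0.957

Apply Bayes' rule sequentially, carrying P(spam) forward.
After a keyword filter='flag': P(spam) = 0.75·0.4500 / (0.75·0.4500 + 0.15·0.5500) ≈ 0.8036
After the link scanner='suspicious': P(spam) = 0.35·0.8036 / (0.35·0.8036 + 0.15·0.1964) ≈ 0.9052
After the link scanner='suspicious': P(spam) = 0.35·0.9052 / (0.35·0.9052 + 0.15·0.0948) ≈ 0.9570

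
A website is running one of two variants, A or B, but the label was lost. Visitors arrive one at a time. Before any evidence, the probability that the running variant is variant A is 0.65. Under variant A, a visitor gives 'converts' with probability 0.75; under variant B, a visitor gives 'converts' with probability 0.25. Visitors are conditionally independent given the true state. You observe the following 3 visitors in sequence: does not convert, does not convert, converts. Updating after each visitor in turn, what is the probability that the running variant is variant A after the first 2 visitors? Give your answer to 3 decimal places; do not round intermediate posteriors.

0.171

After 'does not convert': P(A) = 0.25·0.6500 / (0.25·0.6500 + 0.75·0.3500) ≈ 0.3824
After 'does not convert': P(A) = 0.25·0.3824 / (0.25·0.3824 + 0.75·0.6176) ≈ 0.1711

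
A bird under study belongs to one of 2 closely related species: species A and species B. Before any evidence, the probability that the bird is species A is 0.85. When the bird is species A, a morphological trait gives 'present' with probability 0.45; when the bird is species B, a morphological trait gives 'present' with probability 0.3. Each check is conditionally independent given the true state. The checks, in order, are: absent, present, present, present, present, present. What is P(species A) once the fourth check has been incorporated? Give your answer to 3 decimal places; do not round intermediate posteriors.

0.938

Each posterior becomes the prior for the next update.
After 'absent': P(species A) = 0.55·0.8500 / (0.55·0.8500 + 0.7·0.1500) ≈ 0.8166
After 'present': P(species A) = 0.45·0.8166 / (0.45·0.8166 + 0.3·0.1834) ≈ 0.8698
After 'present': P(species A) = 0.45·0.8698 / (0.45·0.8698 + 0.3·0.1302) ≈ 0.9092
After 'present': P(species A) = 0.45·0.9092 / (0.45·0.9092 + 0.3·0.0908) ≈ 0.9376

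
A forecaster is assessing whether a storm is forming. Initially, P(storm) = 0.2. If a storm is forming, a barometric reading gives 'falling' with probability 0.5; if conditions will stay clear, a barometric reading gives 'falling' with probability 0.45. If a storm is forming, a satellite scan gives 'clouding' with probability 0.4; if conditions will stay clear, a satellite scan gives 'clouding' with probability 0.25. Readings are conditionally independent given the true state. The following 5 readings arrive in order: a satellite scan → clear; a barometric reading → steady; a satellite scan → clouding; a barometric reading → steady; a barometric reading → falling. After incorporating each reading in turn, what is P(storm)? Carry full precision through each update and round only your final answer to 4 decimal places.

After a satellite scan='clear': P(storm) = 0.6·0.2000 / (0.6·0.2000 + 0.75·0.8000) ≈ 0.1667
After a barometric reading='steady': P(storm) = 0.5·0.1667 / (0.5·0.1667 + 0.55·0.8333) ≈ 0.1538
After a satellite scan='clouding': P(storm) = 0.4·0.1538 / (0.4·0.1538 + 0.25·0.8462) ≈ 0.2254
After a barometric reading='steady': P(storm) = 0.5·0.2254 / (0.5·0.2254 + 0.55·0.7746) ≈ 0.2092
After a barometric reading='falling': P(storm) = 0.5·0.2092 / (0.5·0.2092 + 0.45·0.7908) ≈ 0.2271

0.2271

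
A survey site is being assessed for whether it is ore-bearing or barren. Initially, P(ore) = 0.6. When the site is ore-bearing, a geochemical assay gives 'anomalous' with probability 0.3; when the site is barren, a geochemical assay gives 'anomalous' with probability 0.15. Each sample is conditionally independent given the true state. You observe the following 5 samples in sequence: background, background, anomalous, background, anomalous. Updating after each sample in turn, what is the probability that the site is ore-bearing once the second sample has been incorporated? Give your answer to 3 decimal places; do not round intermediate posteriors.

Each posterior becomes the prior for the next update.
After 'background': P(ore) = 0.7·0.6000 / (0.7·0.6000 + 0.85·0.4000) ≈ 0.5526
After 'background': P(ore) = 0.7·0.5526 / (0.7·0.5526 + 0.85·0.4474) ≈ 0.5043

0.504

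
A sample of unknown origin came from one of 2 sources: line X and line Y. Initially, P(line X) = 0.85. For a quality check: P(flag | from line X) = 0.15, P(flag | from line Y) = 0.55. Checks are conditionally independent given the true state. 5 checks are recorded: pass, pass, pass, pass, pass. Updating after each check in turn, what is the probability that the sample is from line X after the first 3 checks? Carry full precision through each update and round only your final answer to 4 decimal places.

0.9745

After 'pass': P(line X) = 0.85·0.8500 / (0.85·0.8500 + 0.45·0.1500) ≈ 0.9146
After 'pass': P(line X) = 0.85·0.9146 / (0.85·0.9146 + 0.45·0.0854) ≈ 0.9529
After 'pass': P(line X) = 0.85·0.9529 / (0.85·0.9529 + 0.45·0.0471) ≈ 0.9745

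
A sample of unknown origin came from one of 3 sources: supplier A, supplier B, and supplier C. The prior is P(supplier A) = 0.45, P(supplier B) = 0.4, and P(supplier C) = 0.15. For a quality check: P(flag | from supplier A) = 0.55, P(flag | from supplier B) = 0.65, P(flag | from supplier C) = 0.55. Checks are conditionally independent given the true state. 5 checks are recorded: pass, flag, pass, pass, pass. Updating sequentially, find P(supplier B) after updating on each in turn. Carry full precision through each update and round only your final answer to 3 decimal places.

0.224

After 'pass': normaliser = 0.45·0.4500 + 0.35·0.4000 + 0.45·0.1500; P(supplier A) ≈ 0.4939, P(supplier B) ≈ 0.3415, P(supplier C) ≈ 0.1646
After 'flag': normaliser = 0.55·0.4939 + 0.65·0.3415 + 0.55·0.1646; P(supplier A) ≈ 0.4650, P(supplier B) ≈ 0.3800, P(supplier C) ≈ 0.1550
After 'pass': normaliser = 0.45·0.4650 + 0.35·0.3800 + 0.45·0.1550; P(supplier A) ≈ 0.5079, P(supplier B) ≈ 0.3228, P(supplier C) ≈ 0.1693
After 'pass': normaliser = 0.45·0.5079 + 0.35·0.3228 + 0.45·0.1693; P(supplier A) ≈ 0.5472, P(supplier B) ≈ 0.2704, P(supplier C) ≈ 0.1824
After 'pass': normaliser = 0.45·0.5472 + 0.35·0.2704 + 0.45·0.1824; P(supplier A) ≈ 0.5822, P(supplier B) ≈ 0.2238, P(supplier C) ≈ 0.1941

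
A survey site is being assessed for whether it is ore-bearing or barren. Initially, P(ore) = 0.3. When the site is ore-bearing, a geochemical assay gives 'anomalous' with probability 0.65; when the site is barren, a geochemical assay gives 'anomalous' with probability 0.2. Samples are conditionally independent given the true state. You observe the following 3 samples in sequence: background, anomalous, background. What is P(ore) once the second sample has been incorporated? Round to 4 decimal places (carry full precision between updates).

Apply Bayes' rule sequentially, carrying P(ore) forward.
After 'background': P(ore) = 0.35·0.3000 / (0.35·0.3000 + 0.8·0.7000) ≈ 0.1579
After 'anomalous': P(ore) = 0.65·0.1579 / (0.65·0.1579 + 0.2·0.8421) ≈ 0.3786

0.3786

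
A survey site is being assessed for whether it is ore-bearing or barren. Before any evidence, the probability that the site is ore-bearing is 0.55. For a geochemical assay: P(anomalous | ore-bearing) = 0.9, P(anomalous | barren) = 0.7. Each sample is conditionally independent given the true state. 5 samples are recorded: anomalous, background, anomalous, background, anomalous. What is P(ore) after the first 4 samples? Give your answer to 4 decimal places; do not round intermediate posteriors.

Apply Bayes' rule sequentially, carrying P(ore) forward.
After 'anomalous': P(ore) = 0.9·0.5500 / (0.9·0.5500 + 0.7·0.4500) ≈ 0.6111
After 'background': P(ore) = 0.1·0.6111 / (0.1·0.6111 + 0.3·0.3889) ≈ 0.3438
After 'anomalous': P(ore) = 0.9·0.3438 / (0.9·0.3438 + 0.7·0.6562) ≈ 0.4024
After 'background': P(ore) = 0.1·0.4024 / (0.1·0.4024 + 0.3·0.5976) ≈ 0.1833

0.1833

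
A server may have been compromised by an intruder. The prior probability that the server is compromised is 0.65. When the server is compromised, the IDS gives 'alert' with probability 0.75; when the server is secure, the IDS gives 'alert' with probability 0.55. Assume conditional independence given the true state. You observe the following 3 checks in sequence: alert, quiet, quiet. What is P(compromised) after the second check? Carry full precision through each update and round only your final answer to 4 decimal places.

0.5845

After 'alert': P(compromised) = 0.75·0.6500 / (0.75·0.6500 + 0.55·0.3500) ≈ 0.7169
After 'quiet': P(compromised) = 0.25·0.7169 / (0.25·0.7169 + 0.45·0.2831) ≈ 0.5845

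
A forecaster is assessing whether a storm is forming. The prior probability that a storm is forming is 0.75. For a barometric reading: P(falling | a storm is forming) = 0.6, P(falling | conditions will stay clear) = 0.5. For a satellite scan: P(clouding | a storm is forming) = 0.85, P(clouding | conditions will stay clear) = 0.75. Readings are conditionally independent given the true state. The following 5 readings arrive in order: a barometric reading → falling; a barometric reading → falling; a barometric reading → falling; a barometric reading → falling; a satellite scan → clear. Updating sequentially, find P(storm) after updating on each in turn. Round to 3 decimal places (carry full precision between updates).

After a barometric reading='falling': P(storm) = 0.6·0.7500 / (0.6·0.7500 + 0.5·0.2500) ≈ 0.7826
After a barometric reading='falling': P(storm) = 0.6·0.7826 / (0.6·0.7826 + 0.5·0.2174) ≈ 0.8120
After a barometric reading='falling': P(storm) = 0.6·0.8120 / (0.6·0.8120 + 0.5·0.1880) ≈ 0.8383
After a barometric reading='falling': P(storm) = 0.6·0.8383 / (0.6·0.8383 + 0.5·0.1617) ≈ 0.8615
After a satellite scan='clear': P(storm) = 0.15·0.8615 / (0.15·0.8615 + 0.25·0.1385) ≈ 0.7887

0.789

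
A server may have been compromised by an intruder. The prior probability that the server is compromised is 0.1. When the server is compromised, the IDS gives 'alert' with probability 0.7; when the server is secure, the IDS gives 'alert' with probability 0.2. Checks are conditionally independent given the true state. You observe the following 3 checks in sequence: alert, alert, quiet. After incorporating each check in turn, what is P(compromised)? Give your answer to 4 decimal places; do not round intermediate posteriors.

0.3379

After 'alert': P(compromised) = 0.7·0.1000 / (0.7·0.1000 + 0.2·0.9000) ≈ 0.2800
After 'alert': P(compromised) = 0.7·0.2800 / (0.7·0.2800 + 0.2·0.7200) ≈ 0.5765
After 'quiet': P(compromised) = 0.3·0.5765 / (0.3·0.5765 + 0.8·0.4235) ≈ 0.3379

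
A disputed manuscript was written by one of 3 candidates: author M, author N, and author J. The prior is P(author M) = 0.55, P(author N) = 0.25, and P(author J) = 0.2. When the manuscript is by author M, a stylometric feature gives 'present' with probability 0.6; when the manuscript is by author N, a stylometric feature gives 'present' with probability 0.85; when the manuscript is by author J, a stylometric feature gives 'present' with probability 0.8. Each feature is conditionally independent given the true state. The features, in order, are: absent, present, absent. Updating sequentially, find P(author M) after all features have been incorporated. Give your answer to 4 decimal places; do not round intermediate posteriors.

0.8252

Each posterior becomes the prior for the next update.
After 'absent': normaliser = 0.4·0.5500 + 0.15·0.2500 + 0.2·0.2000; P(author M) ≈ 0.7395, P(author N) ≈ 0.1261, P(author J) ≈ 0.1345
After 'present': normaliser = 0.6·0.7395 + 0.85·0.1261 + 0.8·0.1345; P(author M) ≈ 0.6739, P(author N) ≈ 0.1627, P(author J) ≈ 0.1634
After 'absent': normaliser = 0.4·0.6739 + 0.15·0.1627 + 0.2·0.1634; P(author M) ≈ 0.8252, P(author N) ≈ 0.0747, P(author J) ≈ 0.1000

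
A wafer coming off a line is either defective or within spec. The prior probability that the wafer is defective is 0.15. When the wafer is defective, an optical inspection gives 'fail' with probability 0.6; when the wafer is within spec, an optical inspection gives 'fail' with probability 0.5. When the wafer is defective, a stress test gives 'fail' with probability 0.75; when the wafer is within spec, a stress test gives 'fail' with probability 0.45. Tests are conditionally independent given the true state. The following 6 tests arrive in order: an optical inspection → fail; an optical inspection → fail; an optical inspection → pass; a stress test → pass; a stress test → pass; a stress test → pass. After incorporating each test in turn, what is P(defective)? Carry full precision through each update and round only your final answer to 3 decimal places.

Each posterior becomes the prior for the next update.
After an optical inspection='fail': P(defective) = 0.6·0.1500 / (0.6·0.1500 + 0.5·0.8500) ≈ 0.1748
After an optical inspection='fail': P(defective) = 0.6·0.1748 / (0.6·0.1748 + 0.5·0.8252) ≈ 0.2026
After an optical inspection='pass': P(defective) = 0.4·0.2026 / (0.4·0.2026 + 0.5·0.7974) ≈ 0.1689
After a stress test='pass': P(defective) = 0.25·0.1689 / (0.25·0.1689 + 0.55·0.8311) ≈ 0.0846
After a stress test='pass': P(defective) = 0.25·0.0846 / (0.25·0.0846 + 0.55·0.9154) ≈ 0.0403
After a stress test='pass': P(defective) = 0.25·0.0403 / (0.25·0.0403 + 0.55·0.9597) ≈ 0.0187

0.019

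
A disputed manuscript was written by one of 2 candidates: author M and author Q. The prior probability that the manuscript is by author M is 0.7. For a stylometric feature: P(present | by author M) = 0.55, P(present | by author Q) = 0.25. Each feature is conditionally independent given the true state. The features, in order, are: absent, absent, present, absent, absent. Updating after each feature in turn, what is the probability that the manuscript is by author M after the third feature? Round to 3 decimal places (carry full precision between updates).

After 'absent': P(author M) = 0.45·0.7000 / (0.45·0.7000 + 0.75·0.3000) ≈ 0.5833
After 'absent': P(author M) = 0.45·0.5833 / (0.45·0.5833 + 0.75·0.4167) ≈ 0.4565
After 'present': P(author M) = 0.55·0.4565 / (0.55·0.4565 + 0.25·0.5435) ≈ 0.6489

0.649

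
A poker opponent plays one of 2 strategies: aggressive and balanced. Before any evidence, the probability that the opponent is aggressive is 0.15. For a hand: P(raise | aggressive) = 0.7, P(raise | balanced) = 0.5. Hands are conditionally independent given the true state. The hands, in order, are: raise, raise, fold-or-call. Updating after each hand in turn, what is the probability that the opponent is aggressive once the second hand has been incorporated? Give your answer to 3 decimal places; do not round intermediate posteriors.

After 'raise': P(aggressive) = 0.7·0.1500 / (0.7·0.1500 + 0.5·0.8500) ≈ 0.1981
After 'raise': P(aggressive) = 0.7·0.1981 / (0.7·0.1981 + 0.5·0.8019) ≈ 0.2570

0.257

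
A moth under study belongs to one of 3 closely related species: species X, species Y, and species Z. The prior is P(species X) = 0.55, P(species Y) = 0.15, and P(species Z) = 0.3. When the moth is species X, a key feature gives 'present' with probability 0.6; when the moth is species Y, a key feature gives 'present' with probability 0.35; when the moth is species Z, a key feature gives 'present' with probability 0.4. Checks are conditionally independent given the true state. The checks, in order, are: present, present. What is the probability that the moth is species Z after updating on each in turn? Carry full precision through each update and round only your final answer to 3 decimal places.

0.182

After 'present': normaliser = 0.6·0.5500 + 0.35·0.1500 + 0.4·0.3000; P(species X) ≈ 0.6567, P(species Y) ≈ 0.1045, P(species Z) ≈ 0.2388
After 'present': normaliser = 0.6·0.6567 + 0.35·0.1045 + 0.4·0.2388; P(species X) ≈ 0.7489, P(species Y) ≈ 0.0695, P(species Z) ≈ 0.1816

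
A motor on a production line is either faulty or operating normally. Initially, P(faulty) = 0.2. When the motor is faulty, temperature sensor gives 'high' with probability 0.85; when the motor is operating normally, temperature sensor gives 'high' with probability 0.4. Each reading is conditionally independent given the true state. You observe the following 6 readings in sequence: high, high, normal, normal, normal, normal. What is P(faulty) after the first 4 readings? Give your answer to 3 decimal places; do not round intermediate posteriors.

0.066

After 'high': P(faulty) = 0.85·0.2000 / (0.85·0.2000 + 0.4·0.8000) ≈ 0.3469
After 'high': P(faulty) = 0.85·0.3469 / (0.85·0.3469 + 0.4·0.6531) ≈ 0.5303
After 'normal': P(faulty) = 0.15·0.5303 / (0.15·0.5303 + 0.6·0.4697) ≈ 0.2201
After 'normal': P(faulty) = 0.15·0.2201 / (0.15·0.2201 + 0.6·0.7799) ≈ 0.0659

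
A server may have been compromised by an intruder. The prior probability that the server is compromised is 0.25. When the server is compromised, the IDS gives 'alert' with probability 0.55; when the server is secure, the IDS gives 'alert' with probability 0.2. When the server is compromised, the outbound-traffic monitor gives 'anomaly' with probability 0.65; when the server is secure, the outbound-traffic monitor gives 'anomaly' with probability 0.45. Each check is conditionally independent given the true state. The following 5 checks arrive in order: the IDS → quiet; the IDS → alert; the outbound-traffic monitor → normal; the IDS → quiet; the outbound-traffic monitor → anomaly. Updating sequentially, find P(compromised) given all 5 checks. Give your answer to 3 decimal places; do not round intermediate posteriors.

Each posterior becomes the prior for the next update.
After the IDS='quiet': P(compromised) = 0.45·0.2500 / (0.45·0.2500 + 0.8·0.7500) ≈ 0.1579
After the IDS='alert': P(compromised) = 0.55·0.1579 / (0.55·0.1579 + 0.2·0.8421) ≈ 0.3402
After the outbound-traffic monitor='normal': P(compromised) = 0.35·0.3402 / (0.35·0.3402 + 0.55·0.6598) ≈ 0.2471
After the IDS='quiet': P(compromised) = 0.45·0.2471 / (0.45·0.2471 + 0.8·0.7529) ≈ 0.1558
After the outbound-traffic monitor='anomaly': P(compromised) = 0.65·0.1558 / (0.65·0.1558 + 0.45·0.8442) ≈ 0.2105

0.210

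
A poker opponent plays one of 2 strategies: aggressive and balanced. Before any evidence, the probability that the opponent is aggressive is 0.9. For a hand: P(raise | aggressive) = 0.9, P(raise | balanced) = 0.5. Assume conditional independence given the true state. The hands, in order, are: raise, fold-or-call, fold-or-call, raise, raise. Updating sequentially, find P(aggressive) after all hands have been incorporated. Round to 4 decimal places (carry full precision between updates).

Each posterior becomes the prior for the next update.
After 'raise': P(aggressive) = 0.9·0.9000 / (0.9·0.9000 + 0.5·0.1000) ≈ 0.9419
After 'fold-or-call': P(aggressive) = 0.1·0.9419 / (0.1·0.9419 + 0.5·0.0581) ≈ 0.7642
After 'fold-or-call': P(aggressive) = 0.1·0.7642 / (0.1·0.7642 + 0.5·0.2358) ≈ 0.3932
After 'raise': P(aggressive) = 0.9·0.3932 / (0.9·0.3932 + 0.5·0.6068) ≈ 0.5384
After 'raise': P(aggressive) = 0.9·0.5384 / (0.9·0.5384 + 0.5·0.4616) ≈ 0.6774

0.6774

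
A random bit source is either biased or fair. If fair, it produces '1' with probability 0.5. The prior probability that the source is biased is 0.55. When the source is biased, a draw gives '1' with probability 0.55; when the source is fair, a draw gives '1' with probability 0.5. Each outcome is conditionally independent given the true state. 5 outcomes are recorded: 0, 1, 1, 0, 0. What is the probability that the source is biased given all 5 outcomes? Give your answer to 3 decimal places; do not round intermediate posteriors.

0.519

After '0': P(biased) = 0.45·0.5500 / (0.45·0.5500 + 0.5·0.4500) ≈ 0.5238
After '1': P(biased) = 0.55·0.5238 / (0.55·0.5238 + 0.5·0.4762) ≈ 0.5475
After '1': P(biased) = 0.55·0.5475 / (0.55·0.5475 + 0.5·0.4525) ≈ 0.5710
After '0': P(biased) = 0.45·0.5710 / (0.45·0.5710 + 0.5·0.4290) ≈ 0.5450
After '0': P(biased) = 0.45·0.5450 / (0.45·0.5450 + 0.5·0.4550) ≈ 0.5188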